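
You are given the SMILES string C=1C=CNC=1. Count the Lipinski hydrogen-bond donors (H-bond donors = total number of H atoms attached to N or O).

Donors: find every N or O and count the H atoms it carries.
  atom 4 (N): bond orders sum to 2 → 1 H
Lipinski HBD = 1.

1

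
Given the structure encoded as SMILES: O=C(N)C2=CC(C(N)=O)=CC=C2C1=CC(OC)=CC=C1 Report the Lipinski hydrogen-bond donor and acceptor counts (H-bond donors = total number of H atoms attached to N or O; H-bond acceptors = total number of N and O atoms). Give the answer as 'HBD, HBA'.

4, 5

Donors: find every N or O and count the H atoms it carries.
  atom 1 (O): bond orders sum to 2 → 0 H
  atom 3 (N): bond orders sum to 1 → 2 H
  atom 8 (N): bond orders sum to 1 → 2 H
  atom 9 (O): bond orders sum to 2 → 0 H
  atom 16 (O): bond orders sum to 2 → 0 H
Lipinski HBD = 4.
Acceptors: N atoms = 2, O atoms = 3 → HBA = 5.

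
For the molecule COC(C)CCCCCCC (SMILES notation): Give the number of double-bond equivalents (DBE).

0

Degree of unsaturation = (number of rings) + (number of π bonds).
Ring closures in the SMILES: 0.
π bonds: none → 0 DoU from unsaturation.
Total DoU = 0 + 0 = 0.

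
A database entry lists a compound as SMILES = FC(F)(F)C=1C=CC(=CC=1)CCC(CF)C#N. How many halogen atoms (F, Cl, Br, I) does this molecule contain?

Halogen atoms appear at heavy-atom positions 1, 3, 4, 15 (4×F).
Other groups present: 1 nitrile.
Halogen count: 4.

4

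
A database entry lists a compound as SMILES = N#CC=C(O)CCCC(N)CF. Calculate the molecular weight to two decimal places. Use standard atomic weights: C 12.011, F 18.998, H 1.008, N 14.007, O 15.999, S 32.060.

172.20 g/mol

First, the molecular formula is C8H13FN2O (counting implicit H from valence).
  C: 8 × 12.011 = 96.088
  F: 1 × 18.998 = 18.998
  H: 13 × 1.008 = 13.104
  N: 2 × 14.007 = 28.014
  O: 1 × 15.999 = 15.999
Sum: 8×12.011 + 1×18.998 + 13×1.008 + 2×14.007 + 1×15.999 = 172.203 → 172.20 g/mol.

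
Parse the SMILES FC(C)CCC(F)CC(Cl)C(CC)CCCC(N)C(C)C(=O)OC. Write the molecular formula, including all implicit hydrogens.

C18H34ClF2NO2

Walk through each heavy atom and fill implicit hydrogens from standard valence (C 4, N 3, O 2, S 2, halogen 1):
  atom 1: F (halogen, monovalent) → 0 H
  atom 2: C, bond orders sum to 3 (valence 4) → 1 H
  atom 3: C, bond orders sum to 1 (valence 4) → 3 H
  atom 4: C, bond orders sum to 2 (valence 4) → 2 H
  atom 5: C, bond orders sum to 2 (valence 4) → 2 H
  atom 6: C, bond orders sum to 3 (valence 4) → 1 H
  atom 7: F (halogen, monovalent) → 0 H
  atom 8: C, bond orders sum to 2 (valence 4) → 2 H
  atom 9: C, bond orders sum to 3 (valence 4) → 1 H
  atom 10: Cl (halogen, monovalent) → 0 H
  atom 11: C, bond orders sum to 3 (valence 4) → 1 H
  atom 12: C, bond orders sum to 2 (valence 4) → 2 H
  atom 13: C, bond orders sum to 1 (valence 4) → 3 H
  atom 14: C, bond orders sum to 2 (valence 4) → 2 H
  atom 15: C, bond orders sum to 2 (valence 4) → 2 H
  atom 16: C, bond orders sum to 2 (valence 4) → 2 H
  atom 17: C, bond orders sum to 3 (valence 4) → 1 H
  atom 18: N, bond orders sum to 1 (valence 3) → 2 H
  atom 19: C, bond orders sum to 3 (valence 4) → 1 H
  atom 20: C, bond orders sum to 1 (valence 4) → 3 H
  atom 21: C, bond orders sum to 4 (valence 4) → 0 H
  atom 22: O, bond orders sum to 2 (valence 2) → 0 H
  atom 23: O, bond orders sum to 2 (valence 2) → 0 H
  atom 24: C, bond orders sum to 1 (valence 4) → 3 H
Totals → C:18, H:34, Cl:1, F:2, N:1, O:2.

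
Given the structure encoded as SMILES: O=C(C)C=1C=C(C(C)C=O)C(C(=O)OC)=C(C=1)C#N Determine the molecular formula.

C14H13NO4

Walk through each heavy atom and fill implicit hydrogens from standard valence (C 4, N 3, O 2, S 2, halogen 1):
  atom 1: O, bond orders sum to 2 (valence 2) → 0 H
  atom 2: C, bond orders sum to 4 (valence 4) → 0 H
  atom 3: C, bond orders sum to 1 (valence 4) → 3 H
  atom 4: C, bond orders sum to 4 (valence 4) → 0 H
  atom 5: C, bond orders sum to 3 (valence 4) → 1 H
  atom 6: C, bond orders sum to 4 (valence 4) → 0 H
  atom 7: C, bond orders sum to 3 (valence 4) → 1 H
  atom 8: C, bond orders sum to 1 (valence 4) → 3 H
  atom 9: C, bond orders sum to 3 (valence 4) → 1 H
  atom 10: O, bond orders sum to 2 (valence 2) → 0 H
  atom 11: C, bond orders sum to 4 (valence 4) → 0 H
  atom 12: C, bond orders sum to 4 (valence 4) → 0 H
  atom 13: O, bond orders sum to 2 (valence 2) → 0 H
  atom 14: O, bond orders sum to 2 (valence 2) → 0 H
  atom 15: C, bond orders sum to 1 (valence 4) → 3 H
  atom 16: C, bond orders sum to 4 (valence 4) → 0 H
  atom 17: C, bond orders sum to 3 (valence 4) → 1 H
  atom 18: C, bond orders sum to 4 (valence 4) → 0 H
  atom 19: N, bond orders sum to 3 (valence 3) → 0 H
Totals → C:14, H:13, N:1, O:4.
In Hill order: C14H13NO4.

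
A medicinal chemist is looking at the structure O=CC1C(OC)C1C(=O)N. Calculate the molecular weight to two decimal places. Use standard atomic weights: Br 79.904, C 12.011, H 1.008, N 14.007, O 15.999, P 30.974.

First, the molecular formula is C6H9NO3 (counting implicit H from valence).
  C: 6 × 12.011 = 72.066
  H: 9 × 1.008 = 9.072
  N: 1 × 14.007 = 14.007
  O: 3 × 15.999 = 47.997
Sum: 6×12.011 + 9×1.008 + 1×14.007 + 3×15.999 = 143.142 → 143.14 g/mol.

143.14 g/mol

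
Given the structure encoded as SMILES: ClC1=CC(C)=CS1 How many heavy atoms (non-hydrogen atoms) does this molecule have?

Every atom symbol written in the SMILES (organic subset) is one heavy atom; implicit H are not written.
Heavy atoms by element → C:5, Cl:1, S:1.
Total: 7.

7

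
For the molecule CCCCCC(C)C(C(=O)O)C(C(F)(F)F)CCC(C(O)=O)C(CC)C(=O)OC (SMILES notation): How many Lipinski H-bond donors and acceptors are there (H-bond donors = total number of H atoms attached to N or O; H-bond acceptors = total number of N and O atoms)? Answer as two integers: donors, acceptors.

Donors: find every N or O and count the H atoms it carries.
  atom 10 (O): bond orders sum to 2 → 0 H
  atom 11 (O): bond orders sum to 1 → 1 H
  atom 21 (O): bond orders sum to 1 → 1 H
  atom 22 (O): bond orders sum to 2 → 0 H
  atom 27 (O): bond orders sum to 2 → 0 H
  atom 28 (O): bond orders sum to 2 → 0 H
Lipinski HBD = 2.
Acceptors: N atoms = 0, O atoms = 6 → HBA = 6.

2, 6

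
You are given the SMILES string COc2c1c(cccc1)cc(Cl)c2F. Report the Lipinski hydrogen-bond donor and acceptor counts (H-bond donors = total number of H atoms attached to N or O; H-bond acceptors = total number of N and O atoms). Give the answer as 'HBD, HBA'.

Donors: find every N or O and count the H atoms it carries.
  atom 2 (O): bond orders sum to 2 → 0 H
Lipinski HBD = 0.
Acceptors: N atoms = 0, O atoms = 1 → HBA = 1.

0, 1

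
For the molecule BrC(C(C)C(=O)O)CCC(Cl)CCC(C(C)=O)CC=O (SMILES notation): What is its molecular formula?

Walk through each heavy atom and fill implicit hydrogens from standard valence (C 4, N 3, O 2, S 2, halogen 1):
  atom 1: Br (halogen, monovalent) → 0 H
  atom 2: C, bond orders sum to 3 (valence 4) → 1 H
  atom 3: C, bond orders sum to 3 (valence 4) → 1 H
  atom 4: C, bond orders sum to 1 (valence 4) → 3 H
  atom 5: C, bond orders sum to 4 (valence 4) → 0 H
  atom 6: O, bond orders sum to 2 (valence 2) → 0 H
  atom 7: O, bond orders sum to 1 (valence 2) → 1 H
  atom 8: C, bond orders sum to 2 (valence 4) → 2 H
  atom 9: C, bond orders sum to 2 (valence 4) → 2 H
  atom 10: C, bond orders sum to 3 (valence 4) → 1 H
  atom 11: Cl (halogen, monovalent) → 0 H
  atom 12: C, bond orders sum to 2 (valence 4) → 2 H
  atom 13: C, bond orders sum to 2 (valence 4) → 2 H
  atom 14: C, bond orders sum to 3 (valence 4) → 1 H
  atom 15: C, bond orders sum to 4 (valence 4) → 0 H
  atom 16: C, bond orders sum to 1 (valence 4) → 3 H
  atom 17: O, bond orders sum to 2 (valence 2) → 0 H
  atom 18: C, bond orders sum to 2 (valence 4) → 2 H
  atom 19: C, bond orders sum to 3 (valence 4) → 1 H
  atom 20: O, bond orders sum to 2 (valence 2) → 0 H
Totals → C:14, H:22, Br:1, Cl:1, O:4.
In Hill order: C14H22BrClO4.

C14H22BrClO4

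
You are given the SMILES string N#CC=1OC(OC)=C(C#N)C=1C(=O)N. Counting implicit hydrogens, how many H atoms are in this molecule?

Walk through each heavy atom and fill implicit hydrogens from standard valence (C 4, N 3, O 2, S 2, halogen 1):
  atom 1: N, bond orders sum to 3 (valence 3) → 0 H
  atom 2: C, bond orders sum to 4 (valence 4) → 0 H
  atom 3: C, bond orders sum to 4 (valence 4) → 0 H
  atom 4: O, bond orders sum to 2 (valence 2) → 0 H
  atom 5: C, bond orders sum to 4 (valence 4) → 0 H
  atom 6: O, bond orders sum to 2 (valence 2) → 0 H
  atom 7: C, bond orders sum to 1 (valence 4) → 3 H
  atom 8: C, bond orders sum to 4 (valence 4) → 0 H
  atom 9: C, bond orders sum to 4 (valence 4) → 0 H
  atom 10: N, bond orders sum to 3 (valence 3) → 0 H
  atom 11: C, bond orders sum to 4 (valence 4) → 0 H
  atom 12: C, bond orders sum to 4 (valence 4) → 0 H
  atom 13: O, bond orders sum to 2 (valence 2) → 0 H
  atom 14: N, bond orders sum to 1 (valence 3) → 2 H
Total hydrogens: 5.

5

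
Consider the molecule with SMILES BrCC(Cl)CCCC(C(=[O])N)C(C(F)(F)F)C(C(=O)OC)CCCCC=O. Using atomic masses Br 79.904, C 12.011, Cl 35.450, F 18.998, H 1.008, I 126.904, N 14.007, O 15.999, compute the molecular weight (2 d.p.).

480.75 g/mol

First, the molecular formula is C17H26BrClF3NO4 (counting implicit H from valence).
  Br: 1 × 79.904 = 79.904
  C: 17 × 12.011 = 204.187
  Cl: 1 × 35.450 = 35.450
  F: 3 × 18.998 = 56.994
  H: 26 × 1.008 = 26.208
  N: 1 × 14.007 = 14.007
  O: 4 × 15.999 = 63.996
Sum: 1×79.904 + 17×12.011 + 1×35.450 + 3×18.998 + 26×1.008 + 1×14.007 + 4×15.999 = 480.746 → 480.75 g/mol.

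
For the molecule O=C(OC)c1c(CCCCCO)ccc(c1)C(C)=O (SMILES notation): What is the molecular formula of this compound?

C15H20O4

Walk through each heavy atom and fill implicit hydrogens from standard valence (C 4, N 3, O 2, S 2, halogen 1); for lowercase aromatic atoms, an aromatic c carries 1 H when it has two neighbours and 0 H with three, and aromatic n carries 0 H:
  atom 1: O, bond orders sum to 2 (valence 2) → 0 H
  atom 2: C, bond orders sum to 4 (valence 4) → 0 H
  atom 3: O, bond orders sum to 2 (valence 2) → 0 H
  atom 4: C, bond orders sum to 1 (valence 4) → 3 H
  atom 5: aromatic c, 3 neighbours → 0 H
  atom 6: aromatic c, 3 neighbours → 0 H
  atom 7: C, bond orders sum to 2 (valence 4) → 2 H
  atom 8: C, bond orders sum to 2 (valence 4) → 2 H
  atom 9: C, bond orders sum to 2 (valence 4) → 2 H
  atom 10: C, bond orders sum to 2 (valence 4) → 2 H
  atom 11: C, bond orders sum to 2 (valence 4) → 2 H
  atom 12: O, bond orders sum to 1 (valence 2) → 1 H
  atom 13: aromatic c, 2 neighbours → 1 H
  atom 14: aromatic c, 2 neighbours → 1 H
  atom 15: aromatic c, 3 neighbours → 0 H
  atom 16: aromatic c, 2 neighbours → 1 H
  atom 17: C, bond orders sum to 4 (valence 4) → 0 H
  atom 18: C, bond orders sum to 1 (valence 4) → 3 H
  atom 19: O, bond orders sum to 2 (valence 2) → 0 H
Totals → C:15, H:20, O:4.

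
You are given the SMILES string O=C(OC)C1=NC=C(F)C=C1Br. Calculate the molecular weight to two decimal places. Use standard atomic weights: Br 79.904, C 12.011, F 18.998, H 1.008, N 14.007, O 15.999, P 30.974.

234.02 g/mol

First, the molecular formula is C7H5BrFNO2 (counting implicit H from valence).
  Br: 1 × 79.904 = 79.904
  C: 7 × 12.011 = 84.077
  F: 1 × 18.998 = 18.998
  H: 5 × 1.008 = 5.040
  N: 1 × 14.007 = 14.007
  O: 2 × 15.999 = 31.998
Sum: 1×79.904 + 7×12.011 + 1×18.998 + 5×1.008 + 1×14.007 + 2×15.999 = 234.024 → 234.02 g/mol.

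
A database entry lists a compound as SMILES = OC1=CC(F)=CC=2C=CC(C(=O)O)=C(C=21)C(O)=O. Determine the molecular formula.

Walk through each heavy atom and fill implicit hydrogens from standard valence (C 4, N 3, O 2, S 2, halogen 1):
  atom 1: O, bond orders sum to 1 (valence 2) → 1 H
  atom 2: C, bond orders sum to 4 (valence 4) → 0 H
  atom 3: C, bond orders sum to 3 (valence 4) → 1 H
  atom 4: C, bond orders sum to 4 (valence 4) → 0 H
  atom 5: F (halogen, monovalent) → 0 H
  atom 6: C, bond orders sum to 3 (valence 4) → 1 H
  atom 7: C, bond orders sum to 4 (valence 4) → 0 H
  atom 8: C, bond orders sum to 3 (valence 4) → 1 H
  atom 9: C, bond orders sum to 3 (valence 4) → 1 H
  atom 10: C, bond orders sum to 4 (valence 4) → 0 H
  atom 11: C, bond orders sum to 4 (valence 4) → 0 H
  atom 12: O, bond orders sum to 2 (valence 2) → 0 H
  atom 13: O, bond orders sum to 1 (valence 2) → 1 H
  atom 14: C, bond orders sum to 4 (valence 4) → 0 H
  atom 15: C, bond orders sum to 4 (valence 4) → 0 H
  atom 16: C, bond orders sum to 4 (valence 4) → 0 H
  atom 17: O, bond orders sum to 1 (valence 2) → 1 H
  atom 18: O, bond orders sum to 2 (valence 2) → 0 H
Totals → C:12, H:7, F:1, O:5.

C12H7FO5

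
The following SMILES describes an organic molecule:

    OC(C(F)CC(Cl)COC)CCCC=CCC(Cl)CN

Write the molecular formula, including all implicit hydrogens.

C14H26Cl2FNO2

Walk through each heavy atom and fill implicit hydrogens from standard valence (C 4, N 3, O 2, S 2, halogen 1):
  atom 1: O, bond orders sum to 1 (valence 2) → 1 H
  atom 2: C, bond orders sum to 3 (valence 4) → 1 H
  atom 3: C, bond orders sum to 3 (valence 4) → 1 H
  atom 4: F (halogen, monovalent) → 0 H
  atom 5: C, bond orders sum to 2 (valence 4) → 2 H
  atom 6: C, bond orders sum to 3 (valence 4) → 1 H
  atom 7: Cl (halogen, monovalent) → 0 H
  atom 8: C, bond orders sum to 2 (valence 4) → 2 H
  atom 9: O, bond orders sum to 2 (valence 2) → 0 H
  atom 10: C, bond orders sum to 1 (valence 4) → 3 H
  atom 11: C, bond orders sum to 2 (valence 4) → 2 H
  atom 12: C, bond orders sum to 2 (valence 4) → 2 H
  atom 13: C, bond orders sum to 2 (valence 4) → 2 H
  atom 14: C, bond orders sum to 3 (valence 4) → 1 H
  atom 15: C, bond orders sum to 3 (valence 4) → 1 H
  atom 16: C, bond orders sum to 2 (valence 4) → 2 H
  atom 17: C, bond orders sum to 3 (valence 4) → 1 H
  atom 18: Cl (halogen, monovalent) → 0 H
  atom 19: C, bond orders sum to 2 (valence 4) → 2 H
  atom 20: N, bond orders sum to 1 (valence 3) → 2 H
Totals → C:14, H:26, Cl:2, F:1, N:1, O:2.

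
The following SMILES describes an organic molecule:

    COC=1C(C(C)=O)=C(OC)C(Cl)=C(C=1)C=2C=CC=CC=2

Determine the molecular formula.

C16H15ClO3

Walk through each heavy atom and fill implicit hydrogens from standard valence (C 4, N 3, O 2, S 2, halogen 1):
  atom 1: C, bond orders sum to 1 (valence 4) → 3 H
  atom 2: O, bond orders sum to 2 (valence 2) → 0 H
  atom 3: C, bond orders sum to 4 (valence 4) → 0 H
  atom 4: C, bond orders sum to 4 (valence 4) → 0 H
  atom 5: C, bond orders sum to 4 (valence 4) → 0 H
  atom 6: C, bond orders sum to 1 (valence 4) → 3 H
  atom 7: O, bond orders sum to 2 (valence 2) → 0 H
  atom 8: C, bond orders sum to 4 (valence 4) → 0 H
  atom 9: O, bond orders sum to 2 (valence 2) → 0 H
  atom 10: C, bond orders sum to 1 (valence 4) → 3 H
  atom 11: C, bond orders sum to 4 (valence 4) → 0 H
  atom 12: Cl (halogen, monovalent) → 0 H
  atom 13: C, bond orders sum to 4 (valence 4) → 0 H
  atom 14: C, bond orders sum to 3 (valence 4) → 1 H
  atom 15: C, bond orders sum to 4 (valence 4) → 0 H
  atom 16: C, bond orders sum to 3 (valence 4) → 1 H
  atom 17: C, bond orders sum to 3 (valence 4) → 1 H
  atom 18: C, bond orders sum to 3 (valence 4) → 1 H
  atom 19: C, bond orders sum to 3 (valence 4) → 1 H
  atom 20: C, bond orders sum to 3 (valence 4) → 1 H
Totals → C:16, H:15, Cl:1, O:3.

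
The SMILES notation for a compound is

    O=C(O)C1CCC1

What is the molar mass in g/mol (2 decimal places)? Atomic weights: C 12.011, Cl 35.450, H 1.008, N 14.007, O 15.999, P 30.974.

First, the molecular formula is C5H8O2 (counting implicit H from valence).
  C: 5 × 12.011 = 60.055
  H: 8 × 1.008 = 8.064
  O: 2 × 15.999 = 31.998
Sum: 5×12.011 + 8×1.008 + 2×15.999 = 100.117 → 100.12 g/mol.

100.12 g/mol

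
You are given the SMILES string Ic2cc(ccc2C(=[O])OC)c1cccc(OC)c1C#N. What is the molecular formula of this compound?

C16H12INO3

Walk through each heavy atom and fill implicit hydrogens from standard valence (C 4, N 3, O 2, S 2, halogen 1); for lowercase aromatic atoms, an aromatic c carries 1 H when it has two neighbours and 0 H with three, and aromatic n carries 0 H:
  atom 1: I (halogen, monovalent) → 0 H
  atom 2: aromatic c, 3 neighbours → 0 H
  atom 3: aromatic c, 2 neighbours → 1 H
  atom 4: aromatic c, 3 neighbours → 0 H
  atom 5: aromatic c, 2 neighbours → 1 H
  atom 6: aromatic c, 2 neighbours → 1 H
  atom 7: aromatic c, 3 neighbours → 0 H
  atom 8: C, bond orders sum to 4 (valence 4) → 0 H
  atom 9: O with explicit H count 0
  atom 10: O, bond orders sum to 2 (valence 2) → 0 H
  atom 11: C, bond orders sum to 1 (valence 4) → 3 H
  atom 12: aromatic c, 3 neighbours → 0 H
  atom 13: aromatic c, 2 neighbours → 1 H
  atom 14: aromatic c, 2 neighbours → 1 H
  atom 15: aromatic c, 2 neighbours → 1 H
  atom 16: aromatic c, 3 neighbours → 0 H
  atom 17: O, bond orders sum to 2 (valence 2) → 0 H
  atom 18: C, bond orders sum to 1 (valence 4) → 3 H
  atom 19: aromatic c, 3 neighbours → 0 H
  atom 20: C, bond orders sum to 4 (valence 4) → 0 H
  atom 21: N, bond orders sum to 3 (valence 3) → 0 H
Totals → C:16, H:12, I:1, N:1, O:3.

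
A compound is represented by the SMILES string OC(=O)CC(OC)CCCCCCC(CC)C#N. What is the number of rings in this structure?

0

In SMILES, each pair of matching ring-closure digits denotes one ring-closing bond; the number of such bonds equals the number of independent rings.
Ring-closure bonds here: 0.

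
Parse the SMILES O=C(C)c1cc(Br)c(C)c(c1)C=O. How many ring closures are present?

1

In SMILES, each pair of matching ring-closure digits denotes one ring-closing bond; the number of such bonds equals the number of independent rings.
Ring-closure bonds here: 1.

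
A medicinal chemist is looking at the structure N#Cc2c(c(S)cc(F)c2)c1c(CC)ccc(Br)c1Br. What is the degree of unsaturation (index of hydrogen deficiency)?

10

Molecular formula: C15H10Br2FNS.
DoU = (2C + 2 + N − H − X) / 2, where X is the halogen count and O/S are ignored.
    = (2·15 + 2 + 1 − 10 − 3) / 2 = 20 / 2 = 10.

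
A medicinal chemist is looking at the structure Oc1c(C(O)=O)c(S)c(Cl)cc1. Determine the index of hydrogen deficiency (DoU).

Molecular formula: C7H5ClO3S.
DoU = (2C + 2 + N − H − X) / 2, where X is the halogen count and O/S are ignored.
    = (2·7 + 2 + 0 − 5 − 1) / 2 = 10 / 2 = 5.

5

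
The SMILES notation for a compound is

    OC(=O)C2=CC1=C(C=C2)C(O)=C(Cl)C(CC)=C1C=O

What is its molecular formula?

C14H11ClO4

Walk through each heavy atom and fill implicit hydrogens from standard valence (C 4, N 3, O 2, S 2, halogen 1):
  atom 1: O, bond orders sum to 1 (valence 2) → 1 H
  atom 2: C, bond orders sum to 4 (valence 4) → 0 H
  atom 3: O, bond orders sum to 2 (valence 2) → 0 H
  atom 4: C, bond orders sum to 4 (valence 4) → 0 H
  atom 5: C, bond orders sum to 3 (valence 4) → 1 H
  atom 6: C, bond orders sum to 4 (valence 4) → 0 H
  atom 7: C, bond orders sum to 4 (valence 4) → 0 H
  atom 8: C, bond orders sum to 3 (valence 4) → 1 H
  atom 9: C, bond orders sum to 3 (valence 4) → 1 H
  atom 10: C, bond orders sum to 4 (valence 4) → 0 H
  atom 11: O, bond orders sum to 1 (valence 2) → 1 H
  atom 12: C, bond orders sum to 4 (valence 4) → 0 H
  atom 13: Cl (halogen, monovalent) → 0 H
  atom 14: C, bond orders sum to 4 (valence 4) → 0 H
  atom 15: C, bond orders sum to 2 (valence 4) → 2 H
  atom 16: C, bond orders sum to 1 (valence 4) → 3 H
  atom 17: C, bond orders sum to 4 (valence 4) → 0 H
  atom 18: C, bond orders sum to 3 (valence 4) → 1 H
  atom 19: O, bond orders sum to 2 (valence 2) → 0 H
Totals → C:14, H:11, Cl:1, O:4.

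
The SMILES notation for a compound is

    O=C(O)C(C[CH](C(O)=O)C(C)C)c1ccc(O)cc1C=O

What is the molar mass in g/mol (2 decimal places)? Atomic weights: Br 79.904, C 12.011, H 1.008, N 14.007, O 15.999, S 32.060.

First, the molecular formula is C15H18O6 (counting implicit H from valence).
  C: 15 × 12.011 = 180.165
  H: 18 × 1.008 = 18.144
  O: 6 × 15.999 = 95.994
Sum: 15×12.011 + 18×1.008 + 6×15.999 = 294.303 → 294.30 g/mol.

294.30 g/mol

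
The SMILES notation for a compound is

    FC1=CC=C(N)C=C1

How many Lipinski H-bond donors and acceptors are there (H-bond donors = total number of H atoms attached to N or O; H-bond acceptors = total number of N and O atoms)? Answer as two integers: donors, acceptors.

2, 1

Donors: find every N or O and count the H atoms it carries.
  atom 6 (N): bond orders sum to 1 → 2 H
Lipinski HBD = 2.
Acceptors: N atoms = 1, O atoms = 0 → HBA = 1.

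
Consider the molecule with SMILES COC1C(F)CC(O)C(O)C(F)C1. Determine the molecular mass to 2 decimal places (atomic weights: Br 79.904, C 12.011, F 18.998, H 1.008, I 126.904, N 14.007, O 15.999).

First, the molecular formula is C8H14F2O3 (counting implicit H from valence).
  C: 8 × 12.011 = 96.088
  F: 2 × 18.998 = 37.996
  H: 14 × 1.008 = 14.112
  O: 3 × 15.999 = 47.997
Sum: 8×12.011 + 2×18.998 + 14×1.008 + 3×15.999 = 196.193 → 196.19 g/mol.

196.19 g/mol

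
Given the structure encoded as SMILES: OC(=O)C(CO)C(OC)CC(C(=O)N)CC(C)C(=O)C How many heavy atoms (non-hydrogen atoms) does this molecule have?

20

Every atom symbol written in the SMILES (organic subset) is one heavy atom; implicit H are not written.
Heavy atoms by element → C:13, N:1, O:6.
Total: 20.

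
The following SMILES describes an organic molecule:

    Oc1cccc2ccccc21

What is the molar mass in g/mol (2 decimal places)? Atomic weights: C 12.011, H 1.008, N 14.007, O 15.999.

First, the molecular formula is C10H8O (counting implicit H from valence).
  C: 10 × 12.011 = 120.110
  H: 8 × 1.008 = 8.064
  O: 1 × 15.999 = 15.999
Sum: 10×12.011 + 8×1.008 + 1×15.999 = 144.173 → 144.17 g/mol.

144.17 g/mol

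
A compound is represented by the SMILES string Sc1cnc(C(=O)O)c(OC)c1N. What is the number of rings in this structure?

In SMILES, each pair of matching ring-closure digits denotes one ring-closing bond; the number of such bonds equals the number of independent rings.
Ring-closure bonds here: 1.

1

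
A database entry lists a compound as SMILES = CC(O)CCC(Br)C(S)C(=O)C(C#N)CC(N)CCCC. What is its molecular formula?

C15H27BrN2O2S

Walk through each heavy atom and fill implicit hydrogens from standard valence (C 4, N 3, O 2, S 2, halogen 1):
  atom 1: C, bond orders sum to 1 (valence 4) → 3 H
  atom 2: C, bond orders sum to 3 (valence 4) → 1 H
  atom 3: O, bond orders sum to 1 (valence 2) → 1 H
  atom 4: C, bond orders sum to 2 (valence 4) → 2 H
  atom 5: C, bond orders sum to 2 (valence 4) → 2 H
  atom 6: C, bond orders sum to 3 (valence 4) → 1 H
  atom 7: Br (halogen, monovalent) → 0 H
  atom 8: C, bond orders sum to 3 (valence 4) → 1 H
  atom 9: S, bond orders sum to 1 (valence 2) → 1 H
  atom 10: C, bond orders sum to 4 (valence 4) → 0 H
  atom 11: O, bond orders sum to 2 (valence 2) → 0 H
  atom 12: C, bond orders sum to 3 (valence 4) → 1 H
  atom 13: C, bond orders sum to 4 (valence 4) → 0 H
  atom 14: N, bond orders sum to 3 (valence 3) → 0 H
  atom 15: C, bond orders sum to 2 (valence 4) → 2 H
  atom 16: C, bond orders sum to 3 (valence 4) → 1 H
  atom 17: N, bond orders sum to 1 (valence 3) → 2 H
  atom 18: C, bond orders sum to 2 (valence 4) → 2 H
  atom 19: C, bond orders sum to 2 (valence 4) → 2 H
  atom 20: C, bond orders sum to 2 (valence 4) → 2 H
  atom 21: C, bond orders sum to 1 (valence 4) → 3 H
Totals → C:15, H:27, Br:1, N:2, O:2, S:1.
In Hill order: C15H27BrN2O2S.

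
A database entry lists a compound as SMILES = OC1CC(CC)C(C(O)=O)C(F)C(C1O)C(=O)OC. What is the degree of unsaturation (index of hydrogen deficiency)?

Molecular formula: C12H19FO6.
DoU = (2C + 2 + N − H − X) / 2, where X is the halogen count and O/S are ignored.
    = (2·12 + 2 + 0 − 19 − 1) / 2 = 6 / 2 = 3.

3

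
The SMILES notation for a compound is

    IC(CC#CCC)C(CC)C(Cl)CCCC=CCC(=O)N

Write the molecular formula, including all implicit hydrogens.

C17H27ClINO

Walk through each heavy atom and fill implicit hydrogens from standard valence (C 4, N 3, O 2, S 2, halogen 1):
  atom 1: I (halogen, monovalent) → 0 H
  atom 2: C, bond orders sum to 3 (valence 4) → 1 H
  atom 3: C, bond orders sum to 2 (valence 4) → 2 H
  atom 4: C, bond orders sum to 4 (valence 4) → 0 H
  atom 5: C, bond orders sum to 4 (valence 4) → 0 H
  atom 6: C, bond orders sum to 2 (valence 4) → 2 H
  atom 7: C, bond orders sum to 1 (valence 4) → 3 H
  atom 8: C, bond orders sum to 3 (valence 4) → 1 H
  atom 9: C, bond orders sum to 2 (valence 4) → 2 H
  atom 10: C, bond orders sum to 1 (valence 4) → 3 H
  atom 11: C, bond orders sum to 3 (valence 4) → 1 H
  atom 12: Cl (halogen, monovalent) → 0 H
  atom 13: C, bond orders sum to 2 (valence 4) → 2 H
  atom 14: C, bond orders sum to 2 (valence 4) → 2 H
  atom 15: C, bond orders sum to 2 (valence 4) → 2 H
  atom 16: C, bond orders sum to 3 (valence 4) → 1 H
  atom 17: C, bond orders sum to 3 (valence 4) → 1 H
  atom 18: C, bond orders sum to 2 (valence 4) → 2 H
  atom 19: C, bond orders sum to 4 (valence 4) → 0 H
  atom 20: O, bond orders sum to 2 (valence 2) → 0 H
  atom 21: N, bond orders sum to 1 (valence 3) → 2 H
Totals → C:17, H:27, Cl:1, I:1, N:1, O:1.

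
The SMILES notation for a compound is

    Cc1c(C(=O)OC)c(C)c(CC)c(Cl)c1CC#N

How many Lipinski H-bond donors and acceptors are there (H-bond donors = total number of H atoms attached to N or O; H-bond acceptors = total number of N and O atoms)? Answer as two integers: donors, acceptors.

0, 3

Donors: find every N or O and count the H atoms it carries.
  atom 5 (O): bond orders sum to 2 → 0 H
  atom 6 (O): bond orders sum to 2 → 0 H
  atom 18 (N): bond orders sum to 3 → 0 H
Lipinski HBD = 0.
Acceptors: N atoms = 1, O atoms = 2 → HBA = 3.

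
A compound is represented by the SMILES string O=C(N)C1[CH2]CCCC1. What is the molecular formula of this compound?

Walk through each heavy atom and fill implicit hydrogens from standard valence (C 4, N 3, O 2, S 2, halogen 1):
  atom 1: O, bond orders sum to 2 (valence 2) → 0 H
  atom 2: C, bond orders sum to 4 (valence 4) → 0 H
  atom 3: N, bond orders sum to 1 (valence 3) → 2 H
  atom 4: C, bond orders sum to 3 (valence 4) → 1 H
  atom 5: C with explicit H count 2
  atom 6: C, bond orders sum to 2 (valence 4) → 2 H
  atom 7: C, bond orders sum to 2 (valence 4) → 2 H
  atom 8: C, bond orders sum to 2 (valence 4) → 2 H
  atom 9: C, bond orders sum to 2 (valence 4) → 2 H
Totals → C:7, H:13, N:1, O:1.
In Hill order: C7H13NO.

C7H13NO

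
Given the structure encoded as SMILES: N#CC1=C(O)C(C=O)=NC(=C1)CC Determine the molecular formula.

Walk through each heavy atom and fill implicit hydrogens from standard valence (C 4, N 3, O 2, S 2, halogen 1):
  atom 1: N, bond orders sum to 3 (valence 3) → 0 H
  atom 2: C, bond orders sum to 4 (valence 4) → 0 H
  atom 3: C, bond orders sum to 4 (valence 4) → 0 H
  atom 4: C, bond orders sum to 4 (valence 4) → 0 H
  atom 5: O, bond orders sum to 1 (valence 2) → 1 H
  atom 6: C, bond orders sum to 4 (valence 4) → 0 H
  atom 7: C, bond orders sum to 3 (valence 4) → 1 H
  atom 8: O, bond orders sum to 2 (valence 2) → 0 H
  atom 9: N, bond orders sum to 3 (valence 3) → 0 H
  atom 10: C, bond orders sum to 4 (valence 4) → 0 H
  atom 11: C, bond orders sum to 3 (valence 4) → 1 H
  atom 12: C, bond orders sum to 2 (valence 4) → 2 H
  atom 13: C, bond orders sum to 1 (valence 4) → 3 H
Totals → C:9, H:8, N:2, O:2.
In Hill order: C9H8N2O2.

C9H8N2O2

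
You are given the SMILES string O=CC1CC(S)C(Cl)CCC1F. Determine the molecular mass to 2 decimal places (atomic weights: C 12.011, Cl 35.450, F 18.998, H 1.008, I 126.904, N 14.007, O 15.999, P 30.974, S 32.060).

First, the molecular formula is C8H12ClFOS (counting implicit H from valence).
  C: 8 × 12.011 = 96.088
  Cl: 1 × 35.450 = 35.450
  F: 1 × 18.998 = 18.998
  H: 12 × 1.008 = 12.096
  O: 1 × 15.999 = 15.999
  S: 1 × 32.060 = 32.060
Sum: 8×12.011 + 1×35.450 + 1×18.998 + 12×1.008 + 1×15.999 + 1×32.060 = 210.691 → 210.69 g/mol.

210.69 g/mol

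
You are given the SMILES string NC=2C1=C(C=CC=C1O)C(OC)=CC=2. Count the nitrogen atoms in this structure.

1

Scan the SMILES for N atoms (remember two-letter symbols like Cl and Br are single atoms).
Nitrogen count: 1.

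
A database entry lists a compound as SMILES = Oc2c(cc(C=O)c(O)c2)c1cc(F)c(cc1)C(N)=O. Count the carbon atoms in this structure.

14

Count every carbon token in the SMILES (each C, including those in ring-closure positions and inside branches).
Carbon count: 14.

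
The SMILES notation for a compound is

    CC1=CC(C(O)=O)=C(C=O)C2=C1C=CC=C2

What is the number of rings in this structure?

In SMILES, each pair of matching ring-closure digits denotes one ring-closing bond; the number of such bonds equals the number of independent rings.
Ring-closure bonds here: 2.

2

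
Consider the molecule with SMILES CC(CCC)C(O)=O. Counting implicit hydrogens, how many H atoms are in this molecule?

Walk through each heavy atom and fill implicit hydrogens from standard valence (C 4, N 3, O 2, S 2, halogen 1):
  atom 1: C, bond orders sum to 1 (valence 4) → 3 H
  atom 2: C, bond orders sum to 3 (valence 4) → 1 H
  atom 3: C, bond orders sum to 2 (valence 4) → 2 H
  atom 4: C, bond orders sum to 2 (valence 4) → 2 H
  atom 5: C, bond orders sum to 1 (valence 4) → 3 H
  atom 6: C, bond orders sum to 4 (valence 4) → 0 H
  atom 7: O, bond orders sum to 1 (valence 2) → 1 H
  atom 8: O, bond orders sum to 2 (valence 2) → 0 H
Total hydrogens: 12.

12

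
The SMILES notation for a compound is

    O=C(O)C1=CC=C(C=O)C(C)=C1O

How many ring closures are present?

In SMILES, each pair of matching ring-closure digits denotes one ring-closing bond; the number of such bonds equals the number of independent rings.
Ring-closure bonds here: 1.

1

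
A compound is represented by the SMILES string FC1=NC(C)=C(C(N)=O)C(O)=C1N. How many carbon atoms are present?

7

Count every carbon token in the SMILES (each C, including those in ring-closure positions and inside branches).
Carbon count: 7.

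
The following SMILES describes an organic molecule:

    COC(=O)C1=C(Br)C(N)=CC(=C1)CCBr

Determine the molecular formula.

Walk through each heavy atom and fill implicit hydrogens from standard valence (C 4, N 3, O 2, S 2, halogen 1):
  atom 1: C, bond orders sum to 1 (valence 4) → 3 H
  atom 2: O, bond orders sum to 2 (valence 2) → 0 H
  atom 3: C, bond orders sum to 4 (valence 4) → 0 H
  atom 4: O, bond orders sum to 2 (valence 2) → 0 H
  atom 5: C, bond orders sum to 4 (valence 4) → 0 H
  atom 6: C, bond orders sum to 4 (valence 4) → 0 H
  atom 7: Br (halogen, monovalent) → 0 H
  atom 8: C, bond orders sum to 4 (valence 4) → 0 H
  atom 9: N, bond orders sum to 1 (valence 3) → 2 H
  atom 10: C, bond orders sum to 3 (valence 4) → 1 H
  atom 11: C, bond orders sum to 4 (valence 4) → 0 H
  atom 12: C, bond orders sum to 3 (valence 4) → 1 H
  atom 13: C, bond orders sum to 2 (valence 4) → 2 H
  atom 14: C, bond orders sum to 2 (valence 4) → 2 H
  atom 15: Br (halogen, monovalent) → 0 H
Totals → C:10, H:11, Br:2, N:1, O:2.
In Hill order: C10H11Br2NO2.

C10H11Br2NO2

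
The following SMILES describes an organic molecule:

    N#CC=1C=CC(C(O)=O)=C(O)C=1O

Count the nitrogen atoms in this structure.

Scan the SMILES for N atoms (remember two-letter symbols like Cl and Br are single atoms).
Nitrogen count: 1.

1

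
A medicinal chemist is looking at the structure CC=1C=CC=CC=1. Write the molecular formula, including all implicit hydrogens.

C7H8

Walk through each heavy atom and fill implicit hydrogens from standard valence (C 4, N 3, O 2, S 2, halogen 1):
  atom 1: C, bond orders sum to 1 (valence 4) → 3 H
  atom 2: C, bond orders sum to 4 (valence 4) → 0 H
  atom 3: C, bond orders sum to 3 (valence 4) → 1 H
  atom 4: C, bond orders sum to 3 (valence 4) → 1 H
  atom 5: C, bond orders sum to 3 (valence 4) → 1 H
  atom 6: C, bond orders sum to 3 (valence 4) → 1 H
  atom 7: C, bond orders sum to 3 (valence 4) → 1 H
Totals → C:7, H:8.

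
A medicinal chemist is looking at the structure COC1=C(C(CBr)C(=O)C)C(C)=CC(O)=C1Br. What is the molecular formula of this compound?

Walk through each heavy atom and fill implicit hydrogens from standard valence (C 4, N 3, O 2, S 2, halogen 1):
  atom 1: C, bond orders sum to 1 (valence 4) → 3 H
  atom 2: O, bond orders sum to 2 (valence 2) → 0 H
  atom 3: C, bond orders sum to 4 (valence 4) → 0 H
  atom 4: C, bond orders sum to 4 (valence 4) → 0 H
  atom 5: C, bond orders sum to 3 (valence 4) → 1 H
  atom 6: C, bond orders sum to 2 (valence 4) → 2 H
  atom 7: Br (halogen, monovalent) → 0 H
  atom 8: C, bond orders sum to 4 (valence 4) → 0 H
  atom 9: O, bond orders sum to 2 (valence 2) → 0 H
  atom 10: C, bond orders sum to 1 (valence 4) → 3 H
  atom 11: C, bond orders sum to 4 (valence 4) → 0 H
  atom 12: C, bond orders sum to 1 (valence 4) → 3 H
  atom 13: C, bond orders sum to 3 (valence 4) → 1 H
  atom 14: C, bond orders sum to 4 (valence 4) → 0 H
  atom 15: O, bond orders sum to 1 (valence 2) → 1 H
  atom 16: C, bond orders sum to 4 (valence 4) → 0 H
  atom 17: Br (halogen, monovalent) → 0 H
Totals → C:12, H:14, Br:2, O:3.

C12H14Br2O3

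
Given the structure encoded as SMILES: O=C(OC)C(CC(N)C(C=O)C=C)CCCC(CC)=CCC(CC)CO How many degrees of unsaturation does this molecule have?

4

Molecular formula: C21H37NO4.
DoU = (2C + 2 + N − H − X) / 2, where X is the halogen count and O/S are ignored.
    = (2·21 + 2 + 1 − 37 − 0) / 2 = 8 / 2 = 4.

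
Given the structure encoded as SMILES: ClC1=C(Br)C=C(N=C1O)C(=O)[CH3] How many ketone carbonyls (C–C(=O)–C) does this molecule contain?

The ketone motif appears at heavy-atom position 10 in the SMILES.
Other groups present: 1 hydroxyl.
Ketone count: 1.

1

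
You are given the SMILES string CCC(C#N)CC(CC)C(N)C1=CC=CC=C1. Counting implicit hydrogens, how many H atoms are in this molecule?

Walk through each heavy atom and fill implicit hydrogens from standard valence (C 4, N 3, O 2, S 2, halogen 1):
  atom 1: C, bond orders sum to 1 (valence 4) → 3 H
  atom 2: C, bond orders sum to 2 (valence 4) → 2 H
  atom 3: C, bond orders sum to 3 (valence 4) → 1 H
  atom 4: C, bond orders sum to 4 (valence 4) → 0 H
  atom 5: N, bond orders sum to 3 (valence 3) → 0 H
  atom 6: C, bond orders sum to 2 (valence 4) → 2 H
  atom 7: C, bond orders sum to 3 (valence 4) → 1 H
  atom 8: C, bond orders sum to 2 (valence 4) → 2 H
  atom 9: C, bond orders sum to 1 (valence 4) → 3 H
  atom 10: C, bond orders sum to 3 (valence 4) → 1 H
  atom 11: N, bond orders sum to 1 (valence 3) → 2 H
  atom 12: C, bond orders sum to 4 (valence 4) → 0 H
  atom 13: C, bond orders sum to 3 (valence 4) → 1 H
  atom 14: C, bond orders sum to 3 (valence 4) → 1 H
  atom 15: C, bond orders sum to 3 (valence 4) → 1 H
  atom 16: C, bond orders sum to 3 (valence 4) → 1 H
  atom 17: C, bond orders sum to 3 (valence 4) → 1 H
Total hydrogens: 22.

22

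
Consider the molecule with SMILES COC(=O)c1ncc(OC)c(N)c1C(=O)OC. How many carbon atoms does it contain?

Count every carbon token in the SMILES (each C, including those in ring-closure positions and inside branches).
Carbon count: 10.

10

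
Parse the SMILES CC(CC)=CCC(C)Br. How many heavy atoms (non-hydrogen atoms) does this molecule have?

Every atom symbol written in the SMILES (organic subset) is one heavy atom; implicit H are not written.
Heavy atoms by element → Br:1, C:8.
Total: 9.

9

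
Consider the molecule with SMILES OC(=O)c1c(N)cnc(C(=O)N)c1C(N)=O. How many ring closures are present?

In SMILES, each pair of matching ring-closure digits denotes one ring-closing bond; the number of such bonds equals the number of independent rings.
Ring-closure bonds here: 1.

1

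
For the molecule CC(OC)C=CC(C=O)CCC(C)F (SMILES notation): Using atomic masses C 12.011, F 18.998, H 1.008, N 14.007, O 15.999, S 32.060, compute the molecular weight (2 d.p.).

202.27 g/mol

First, the molecular formula is C11H19FO2 (counting implicit H from valence).
  C: 11 × 12.011 = 132.121
  F: 1 × 18.998 = 18.998
  H: 19 × 1.008 = 19.152
  O: 2 × 15.999 = 31.998
Sum: 11×12.011 + 1×18.998 + 19×1.008 + 2×15.999 = 202.269 → 202.27 g/mol.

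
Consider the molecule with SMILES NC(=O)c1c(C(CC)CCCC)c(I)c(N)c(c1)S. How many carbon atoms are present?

Count every carbon token in the SMILES (each C, including those in ring-closure positions and inside branches).
Carbon count: 14.

14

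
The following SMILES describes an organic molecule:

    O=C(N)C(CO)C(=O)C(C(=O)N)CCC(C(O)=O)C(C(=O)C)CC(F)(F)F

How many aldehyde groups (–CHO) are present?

0

Scan the SMILES for the aldehyde motif — none present.
Groups that are present: 2 amide, 1 carboxylic acid, 1 hydroxyl, 2 ketone.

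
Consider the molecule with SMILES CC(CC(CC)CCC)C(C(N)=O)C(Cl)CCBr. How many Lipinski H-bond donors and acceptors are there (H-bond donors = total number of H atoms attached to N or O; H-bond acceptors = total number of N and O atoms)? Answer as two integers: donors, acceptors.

2, 2

Donors: find every N or O and count the H atoms it carries.
  atom 12 (N): bond orders sum to 1 → 2 H
  atom 13 (O): bond orders sum to 2 → 0 H
Lipinski HBD = 2.
Acceptors: N atoms = 1, O atoms = 1 → HBA = 2.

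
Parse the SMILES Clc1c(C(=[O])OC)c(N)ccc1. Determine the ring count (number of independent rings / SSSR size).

1

In SMILES, each pair of matching ring-closure digits denotes one ring-closing bond; the number of such bonds equals the number of independent rings.
Ring-closure bonds here: 1.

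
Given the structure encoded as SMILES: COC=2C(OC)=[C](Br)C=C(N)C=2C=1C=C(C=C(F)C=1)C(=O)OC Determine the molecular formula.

Walk through each heavy atom and fill implicit hydrogens from standard valence (C 4, N 3, O 2, S 2, halogen 1):
  atom 1: C, bond orders sum to 1 (valence 4) → 3 H
  atom 2: O, bond orders sum to 2 (valence 2) → 0 H
  atom 3: C, bond orders sum to 4 (valence 4) → 0 H
  atom 4: C, bond orders sum to 4 (valence 4) → 0 H
  atom 5: O, bond orders sum to 2 (valence 2) → 0 H
  atom 6: C, bond orders sum to 1 (valence 4) → 3 H
  atom 7: C with explicit H count 0
  atom 8: Br (halogen, monovalent) → 0 H
  atom 9: C, bond orders sum to 3 (valence 4) → 1 H
  atom 10: C, bond orders sum to 4 (valence 4) → 0 H
  atom 11: N, bond orders sum to 1 (valence 3) → 2 H
  atom 12: C, bond orders sum to 4 (valence 4) → 0 H
  atom 13: C, bond orders sum to 4 (valence 4) → 0 H
  atom 14: C, bond orders sum to 3 (valence 4) → 1 H
  atom 15: C, bond orders sum to 4 (valence 4) → 0 H
  atom 16: C, bond orders sum to 3 (valence 4) → 1 H
  atom 17: C, bond orders sum to 4 (valence 4) → 0 H
  atom 18: F (halogen, monovalent) → 0 H
  atom 19: C, bond orders sum to 3 (valence 4) → 1 H
  atom 20: C, bond orders sum to 4 (valence 4) → 0 H
  atom 21: O, bond orders sum to 2 (valence 2) → 0 H
  atom 22: O, bond orders sum to 2 (valence 2) → 0 H
  atom 23: C, bond orders sum to 1 (valence 4) → 3 H
Totals → C:16, H:15, Br:1, F:1, N:1, O:4.

C16H15BrFNO4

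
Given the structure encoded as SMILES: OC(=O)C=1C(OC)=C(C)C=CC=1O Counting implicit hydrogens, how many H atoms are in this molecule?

Walk through each heavy atom and fill implicit hydrogens from standard valence (C 4, N 3, O 2, S 2, halogen 1):
  atom 1: O, bond orders sum to 1 (valence 2) → 1 H
  atom 2: C, bond orders sum to 4 (valence 4) → 0 H
  atom 3: O, bond orders sum to 2 (valence 2) → 0 H
  atom 4: C, bond orders sum to 4 (valence 4) → 0 H
  atom 5: C, bond orders sum to 4 (valence 4) → 0 H
  atom 6: O, bond orders sum to 2 (valence 2) → 0 H
  atom 7: C, bond orders sum to 1 (valence 4) → 3 H
  atom 8: C, bond orders sum to 4 (valence 4) → 0 H
  atom 9: C, bond orders sum to 1 (valence 4) → 3 H
  atom 10: C, bond orders sum to 3 (valence 4) → 1 H
  atom 11: C, bond orders sum to 3 (valence 4) → 1 H
  atom 12: C, bond orders sum to 4 (valence 4) → 0 H
  atom 13: O, bond orders sum to 1 (valence 2) → 1 H
Total hydrogens: 10.

10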